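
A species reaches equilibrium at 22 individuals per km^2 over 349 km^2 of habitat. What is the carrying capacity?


K = 22 * 349 = 7678 individuals

7678 individuals


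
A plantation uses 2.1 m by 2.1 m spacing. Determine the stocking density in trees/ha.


N = 10000 / 2.1^2 = 10000 / 4.41 = 2267.57 ≈ 2268 trees/ha

2268 trees/ha


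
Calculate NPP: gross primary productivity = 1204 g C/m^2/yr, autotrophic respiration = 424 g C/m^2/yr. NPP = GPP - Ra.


NPP = GPP - Ra = 1204 - 424 = 780 g C/m^2/yr

780 g C/m^2/yr


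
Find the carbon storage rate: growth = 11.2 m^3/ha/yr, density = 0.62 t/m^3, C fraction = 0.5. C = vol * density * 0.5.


C = 11.2 * 0.62 * 0.5 = 3.472 ≈ 3.47 t C/ha/yr

3.47 t C/ha/yr


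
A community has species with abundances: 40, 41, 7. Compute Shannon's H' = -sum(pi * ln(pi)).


Total N = 40 + 41 + 7 = 88
Per-species terms:
  p = 40/88 = 0.454545; ln(p) = -0.788458; p*ln(p) = 0.454545 * (-0.788458) = -0.358390
  p = 41/88 = 0.465909; ln(p) = -0.763765; p*ln(p) = 0.465909 * (-0.763765) = -0.355845
  p = 7/88 = 0.079545; ln(p) = -2.531432; p*ln(p) = 0.079545 * (-2.531432) = -0.201363
sum(p*ln(p)) = (-0.358390) + (-0.355845) + (-0.201363) = -0.915598
H' = -(-0.915598) = 0.915598 ≈ 0.9156

0.9156


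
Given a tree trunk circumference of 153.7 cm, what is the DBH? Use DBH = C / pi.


DBH = C / pi = 153.7 / 3.141593 = 48.9242 ≈ 48.92 cm

48.92 cm


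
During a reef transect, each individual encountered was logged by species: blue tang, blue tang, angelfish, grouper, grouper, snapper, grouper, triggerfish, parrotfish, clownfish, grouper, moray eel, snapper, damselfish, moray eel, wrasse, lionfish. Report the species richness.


Total individuals logged = 17
Distinct species (count of individuals): blue tang (2), angelfish (1), grouper (4), snapper (2), triggerfish (1), parrotfish (1), clownfish (1), moray eel (2), damselfish (1), wrasse (1), lionfish (1)
Species richness = number of distinct species = 11

11


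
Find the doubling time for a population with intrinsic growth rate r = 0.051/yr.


td = ln(2) / 0.051 = 0.693147 / 0.051 = 13.5911 ≈ 13.6 years

13.6 years


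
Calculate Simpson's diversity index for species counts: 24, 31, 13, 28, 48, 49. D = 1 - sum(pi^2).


Total N = 24 + 31 + 13 + 28 + 48 + 49 = 193
Per-species terms:
  p = 24/193 = 0.124352; p^2 = 0.124352^2 = 0.015463
  p = 31/193 = 0.160622; p^2 = 0.160622^2 = 0.025799
  p = 13/193 = 0.067358; p^2 = 0.067358^2 = 0.004537
  p = 28/193 = 0.145078; p^2 = 0.145078^2 = 0.021048
  p = 48/193 = 0.248705; p^2 = 0.248705^2 = 0.061854
  p = 49/193 = 0.253886; p^2 = 0.253886^2 = 0.064458
sum(p^2) = 0.015463 + 0.025799 + 0.004537 + 0.021048 + 0.061854 + 0.064458 = 0.193159
D = 1 - 0.193159 = 0.806841 ≈ 0.8068

0.8068


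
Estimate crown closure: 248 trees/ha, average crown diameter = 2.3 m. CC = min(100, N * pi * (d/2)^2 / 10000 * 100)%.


(d/2)^2 = (2.3/2)^2 = 1.15^2 = 1.3225
Crown area = 3.141593 * 1.3225 = 4.15476 m^2
N * area / 10000 * 100 = 248 * 4.15476 / 10000 * 100 = 10.3038
CC = min(100, 10.3038) = 10.3038 ≈ 10.3%

10.3%


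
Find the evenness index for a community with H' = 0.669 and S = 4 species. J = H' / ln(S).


ln(4) = 1.38629
J = H' / ln(S) = 0.669 / 1.38629 = 0.482583 ≈ 0.4826

0.4826


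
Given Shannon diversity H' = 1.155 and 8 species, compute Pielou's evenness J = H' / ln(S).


ln(8) = 2.07944
J = H' / ln(S) = 1.155 / 2.07944 = 0.555438 ≈ 0.5554

0.5554


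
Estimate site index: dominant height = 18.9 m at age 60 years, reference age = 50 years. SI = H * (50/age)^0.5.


50/60 = 0.833333
(0.833333)^0.5 = 0.912871
SI = 18.9 * 0.912871 = 17.2533 ≈ 17.3 m

17.3 m


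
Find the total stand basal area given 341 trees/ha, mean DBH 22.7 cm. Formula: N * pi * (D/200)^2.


(D/200)^2 = (22.7/200)^2 = 0.1135^2 = 0.01288225
Individual BA = 3.141593 * 0.01288225 = 0.0404708 m^2
Stand BA = 341 * 0.0404708 = 13.8005 ≈ 13.80 m^2/ha

13.80 m^2/ha


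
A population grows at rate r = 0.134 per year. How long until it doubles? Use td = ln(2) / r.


td = ln(2) / 0.134 = 0.693147 / 0.134 = 5.17274 ≈ 5.2 years

5.2 years


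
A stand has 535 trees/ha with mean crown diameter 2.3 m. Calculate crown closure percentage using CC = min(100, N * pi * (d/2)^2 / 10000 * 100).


(d/2)^2 = (2.3/2)^2 = 1.15^2 = 1.3225
Crown area = 3.141593 * 1.3225 = 4.15476 m^2
N * area / 10000 * 100 = 535 * 4.15476 / 10000 * 100 = 22.2280
CC = min(100, 22.2280) = 22.2280 ≈ 22.2%

22.2%


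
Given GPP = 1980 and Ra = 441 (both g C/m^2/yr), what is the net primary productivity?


NPP = GPP - Ra = 1980 - 441 = 1539 g C/m^2/yr

1539 g C/m^2/yr


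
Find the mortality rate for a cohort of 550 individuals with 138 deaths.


Mortality rate = 138 / 550 = 0.250909 ≈ 0.2509

0.2509


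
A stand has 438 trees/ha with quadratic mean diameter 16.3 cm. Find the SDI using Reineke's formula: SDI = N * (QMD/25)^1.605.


QMD/25 = 16.3/25 = 0.652
(0.652)^1.605 = exp(1.605 * ln(0.652)) = exp(1.605 * (-0.427711)) = exp(-0.686476) = 0.503347
SDI = 438 * 0.503347 = 220.466 ≈ 220

220


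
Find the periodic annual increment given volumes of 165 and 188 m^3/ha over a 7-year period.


PAI = (V2 - V1) / period = (188 - 165) / 7 = 23 / 7 = 3.2857 ≈ 3.29 m^3/ha/yr

3.29 m^3/ha/yr


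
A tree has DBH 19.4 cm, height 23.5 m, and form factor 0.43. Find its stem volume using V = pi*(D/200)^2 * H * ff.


(D/200)^2 = (19.4/200)^2 = 0.097^2 = 0.009409
BA = 3.141593 * 0.009409 = 0.0295592 m^2
V = 0.0295592 * 23.5 * 0.43 = 0.298696 ≈ 0.299 m^3

0.299 m^3


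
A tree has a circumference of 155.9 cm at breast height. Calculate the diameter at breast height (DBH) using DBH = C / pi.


DBH = C / pi = 155.9 / 3.141593 = 49.6245 ≈ 49.62 cm

49.62 cm


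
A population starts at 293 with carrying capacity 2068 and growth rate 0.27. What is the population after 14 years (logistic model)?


(K - N0)/N0 = (2068 - 293)/293 = 1775/293 = 6.05802
r*t = 0.27 * 14 = 3.78; exp(-3.78) = 0.0228227
6.05802 * 0.0228227 = 0.138260
1 + 0.138260 = 1.13826
N = 2068 / 1.13826 = 1816.81 ≈ 1817

1817


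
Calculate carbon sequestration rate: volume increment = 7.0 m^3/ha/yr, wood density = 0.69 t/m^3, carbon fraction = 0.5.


C = 7.0 * 0.69 * 0.5 = 2.415 ≈ 2.42 t C/ha/yr

2.42 t C/ha/yr


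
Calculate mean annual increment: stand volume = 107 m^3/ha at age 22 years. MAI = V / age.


MAI = 107 / 22 = 4.8636 ≈ 4.86 m^3/ha/yr

4.86 m^3/ha/yr


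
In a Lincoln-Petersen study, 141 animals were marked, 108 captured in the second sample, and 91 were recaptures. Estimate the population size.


N = M * C / R = 141 * 108 / 91 = 15228 / 91 = 167.34 ≈ 167

167 individuals


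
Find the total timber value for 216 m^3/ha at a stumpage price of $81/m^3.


Value = 216 * 81 = $17496/ha

$17496/ha


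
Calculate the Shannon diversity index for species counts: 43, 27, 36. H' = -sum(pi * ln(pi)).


Total N = 43 + 27 + 36 = 106
Per-species terms:
  p = 43/106 = 0.405660; ln(p) = -0.902240; p*ln(p) = 0.405660 * (-0.902240) = -0.366003
  p = 27/106 = 0.254717; ln(p) = -1.367602; p*ln(p) = 0.254717 * (-1.367602) = -0.348351
  p = 36/106 = 0.339623; ln(p) = -1.079919; p*ln(p) = 0.339623 * (-1.079919) = -0.366765
sum(p*ln(p)) = (-0.366003) + (-0.348351) + (-0.366765) = -1.081119
H' = -(-1.081119) = 1.081119 ≈ 1.0811

1.0811


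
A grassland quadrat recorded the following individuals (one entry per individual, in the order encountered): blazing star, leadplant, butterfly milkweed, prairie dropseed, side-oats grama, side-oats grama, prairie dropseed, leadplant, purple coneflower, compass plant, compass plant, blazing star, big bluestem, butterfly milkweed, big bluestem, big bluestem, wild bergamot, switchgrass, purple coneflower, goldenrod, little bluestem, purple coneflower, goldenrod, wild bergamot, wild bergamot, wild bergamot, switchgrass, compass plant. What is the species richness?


Total individuals logged = 28
Distinct species (count of individuals): blazing star (2), leadplant (2), butterfly milkweed (2), prairie dropseed (2), side-oats grama (2), purple coneflower (3), compass plant (3), big bluestem (3), wild bergamot (4), switchgrass (2), goldenrod (2), little bluestem (1)
Species richness = number of distinct species = 12

12


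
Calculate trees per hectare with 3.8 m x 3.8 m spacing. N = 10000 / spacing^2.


N = 10000 / 3.8^2 = 10000 / 14.44 = 692.521 ≈ 693 trees/ha

693 trees/ha


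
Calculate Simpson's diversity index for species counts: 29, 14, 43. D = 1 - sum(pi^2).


Total N = 29 + 14 + 43 = 86
Per-species terms:
  p = 29/86 = 0.337209; p^2 = 0.337209^2 = 0.113710
  p = 14/86 = 0.162791; p^2 = 0.162791^2 = 0.026501
  p = 43/86 = 0.500000; p^2 = 0.500000^2 = 0.250000
sum(p^2) = 0.113710 + 0.026501 + 0.250000 = 0.390211
D = 1 - 0.390211 = 0.609789 ≈ 0.6098

0.6098


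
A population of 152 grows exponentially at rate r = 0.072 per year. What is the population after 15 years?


r*t = 0.072 * 15 = 1.08
exp(1.08) = 2.94468
N = 152 * 2.94468 = 447.591 ≈ 448

448


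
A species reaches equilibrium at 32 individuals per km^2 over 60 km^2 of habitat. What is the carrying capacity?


K = 32 * 60 = 1920 individuals

1920 individuals


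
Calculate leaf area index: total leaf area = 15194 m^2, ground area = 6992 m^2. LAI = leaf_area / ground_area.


LAI = 15194 / 6992 = 2.1731 ≈ 2.17

2.17


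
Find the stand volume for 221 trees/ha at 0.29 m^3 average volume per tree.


V_stand = 221 * 0.29 = 64.09 ≈ 64.1 m^3/ha

64.1 m^3/ha


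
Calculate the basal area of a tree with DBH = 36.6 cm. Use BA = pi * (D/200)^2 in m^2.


D/200 = 36.6/200 = 0.183 m
(D/200)^2 = 0.183^2 = 0.033489
BA = 3.141593 * 0.033489 = 0.105209 ≈ 0.1052 m^2

0.1052 m^2


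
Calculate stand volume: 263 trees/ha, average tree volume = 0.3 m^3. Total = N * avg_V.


V_stand = 263 * 0.3 = 78.9 m^3/ha

78.9 m^3/ha


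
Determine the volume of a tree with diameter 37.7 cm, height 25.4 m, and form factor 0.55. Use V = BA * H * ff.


(D/200)^2 = (37.7/200)^2 = 0.1885^2 = 0.03553225
BA = 3.141593 * 0.03553225 = 0.111628 m^2
V = 0.111628 * 25.4 * 0.55 = 1.55944 ≈ 1.559 m^3

1.559 m^3


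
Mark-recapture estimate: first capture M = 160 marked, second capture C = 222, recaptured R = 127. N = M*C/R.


N = M * C / R = 160 * 222 / 127 = 35520 / 127 = 279.69 ≈ 280

280 individuals


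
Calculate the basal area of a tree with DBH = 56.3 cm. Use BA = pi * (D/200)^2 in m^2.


D/200 = 56.3/200 = 0.2815 m
(D/200)^2 = 0.2815^2 = 0.07924225
BA = 3.141593 * 0.07924225 = 0.248947 ≈ 0.2489 m^2

0.2489 m^2


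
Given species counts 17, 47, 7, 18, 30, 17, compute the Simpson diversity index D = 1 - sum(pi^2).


Total N = 17 + 47 + 7 + 18 + 30 + 17 = 136
Per-species terms:
  p = 17/136 = 0.125000; p^2 = 0.125000^2 = 0.015625
  p = 47/136 = 0.345588; p^2 = 0.345588^2 = 0.119431
  p = 7/136 = 0.051471; p^2 = 0.051471^2 = 0.002649
  p = 18/136 = 0.132353; p^2 = 0.132353^2 = 0.017517
  p = 30/136 = 0.220588; p^2 = 0.220588^2 = 0.048659
  p = 17/136 = 0.125000; p^2 = 0.125000^2 = 0.015625
sum(p^2) = 0.015625 + 0.119431 + 0.002649 + 0.017517 + 0.048659 + 0.015625 = 0.219506
D = 1 - 0.219506 = 0.780494 ≈ 0.7805

0.7805


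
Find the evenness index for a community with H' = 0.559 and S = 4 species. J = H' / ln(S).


ln(4) = 1.38629
J = H' / ln(S) = 0.559 / 1.38629 = 0.403235 ≈ 0.4032

0.4032


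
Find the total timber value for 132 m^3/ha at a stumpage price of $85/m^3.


Value = 132 * 85 = $11220/ha

$11220/ha


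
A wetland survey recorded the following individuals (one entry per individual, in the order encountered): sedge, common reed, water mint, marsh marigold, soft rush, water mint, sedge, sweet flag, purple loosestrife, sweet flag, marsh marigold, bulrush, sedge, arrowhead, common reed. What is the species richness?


Total individuals logged = 15
Distinct species (count of individuals): sedge (3), common reed (2), water mint (2), marsh marigold (2), soft rush (1), sweet flag (2), purple loosestrife (1), bulrush (1), arrowhead (1)
Species richness = number of distinct species = 9

9


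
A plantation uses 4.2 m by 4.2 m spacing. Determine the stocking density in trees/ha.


N = 10000 / 4.2^2 = 10000 / 17.64 = 566.893 ≈ 567 trees/ha

567 trees/ha


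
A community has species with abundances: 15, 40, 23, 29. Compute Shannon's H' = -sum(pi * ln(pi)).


Total N = 15 + 40 + 23 + 29 = 107
Per-species terms:
  p = 15/107 = 0.140187; ln(p) = -1.964778; p*ln(p) = 0.140187 * (-1.964778) = -0.275436
  p = 40/107 = 0.373832; ln(p) = -0.983949; p*ln(p) = 0.373832 * (-0.983949) = -0.367832
  p = 23/107 = 0.214953; ln(p) = -1.537336; p*ln(p) = 0.214953 * (-1.537336) = -0.330455
  p = 29/107 = 0.271028; ln(p) = -1.305533; p*ln(p) = 0.271028 * (-1.305533) = -0.353836
sum(p*ln(p)) = (-0.275436) + (-0.367832) + (-0.330455) + (-0.353836) = -1.327559
H' = -(-1.327559) = 1.327559 ≈ 1.3276

1.3276


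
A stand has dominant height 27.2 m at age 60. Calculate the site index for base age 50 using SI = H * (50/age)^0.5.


50/60 = 0.833333
(0.833333)^0.5 = 0.912871
SI = 27.2 * 0.912871 = 24.8301 ≈ 24.8 m

24.8 m


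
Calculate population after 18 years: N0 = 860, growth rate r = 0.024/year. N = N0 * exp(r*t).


r*t = 0.024 * 18 = 0.432
exp(0.432) = 1.54034
N = 860 * 1.54034 = 1324.69 ≈ 1325

1325


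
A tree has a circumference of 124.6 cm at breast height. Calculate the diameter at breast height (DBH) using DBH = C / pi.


DBH = C / pi = 124.6 / 3.141593 = 39.6614 ≈ 39.66 cm

39.66 cm


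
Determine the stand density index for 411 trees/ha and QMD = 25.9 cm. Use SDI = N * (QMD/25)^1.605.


QMD/25 = 25.9/25 = 1.036
(1.036)^1.605 = exp(1.605 * ln(1.036)) = exp(1.605 * 0.0353671) = exp(0.0567642) = 1.05841
SDI = 411 * 1.05841 = 435.007 ≈ 435

435


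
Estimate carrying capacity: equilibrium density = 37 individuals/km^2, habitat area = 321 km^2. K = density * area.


K = 37 * 321 = 11877 individuals

11877 individuals


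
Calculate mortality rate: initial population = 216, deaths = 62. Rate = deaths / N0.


Mortality rate = 62 / 216 = 0.287037 ≈ 0.2870

0.2870


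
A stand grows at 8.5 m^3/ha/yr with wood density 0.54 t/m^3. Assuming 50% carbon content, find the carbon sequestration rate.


C = 8.5 * 0.54 * 0.5 = 2.295 ≈ 2.30 t C/ha/yr

2.30 t C/ha/yr


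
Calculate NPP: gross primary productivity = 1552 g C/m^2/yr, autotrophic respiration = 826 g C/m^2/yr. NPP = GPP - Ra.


NPP = GPP - Ra = 1552 - 826 = 726 g C/m^2/yr

726 g C/m^2/yr


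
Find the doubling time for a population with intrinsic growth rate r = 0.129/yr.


td = ln(2) / 0.129 = 0.693147 / 0.129 = 5.37323 ≈ 5.4 years

5.4 years


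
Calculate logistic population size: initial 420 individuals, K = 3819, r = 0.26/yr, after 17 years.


(K - N0)/N0 = (3819 - 420)/420 = 3399/420 = 8.09286
r*t = 0.26 * 17 = 4.42; exp(-4.42) = 0.0120342
8.09286 * 0.0120342 = 0.0973911
1 + 0.0973911 = 1.09739
N = 3819 / 1.09739 = 3480.08 ≈ 3480

3480


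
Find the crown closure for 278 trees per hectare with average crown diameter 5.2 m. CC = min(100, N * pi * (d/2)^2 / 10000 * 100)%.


(d/2)^2 = (5.2/2)^2 = 2.6^2 = 6.76
Crown area = 3.141593 * 6.76 = 21.2372 m^2
N * area / 10000 * 100 = 278 * 21.2372 / 10000 * 100 = 59.0394
CC = min(100, 59.0394) = 59.0394 ≈ 59.0%

59.0%


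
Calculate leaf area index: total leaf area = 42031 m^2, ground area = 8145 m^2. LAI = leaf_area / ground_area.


LAI = 42031 / 8145 = 5.1603 ≈ 5.16

5.16


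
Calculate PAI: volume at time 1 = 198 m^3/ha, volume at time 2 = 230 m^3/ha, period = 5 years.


PAI = (V2 - V1) / period = (230 - 198) / 5 = 32 / 5 = 6.40 m^3/ha/yr

6.40 m^3/ha/yr


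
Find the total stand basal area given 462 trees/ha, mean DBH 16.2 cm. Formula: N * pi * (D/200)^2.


(D/200)^2 = (16.2/200)^2 = 0.081^2 = 0.006561
Individual BA = 3.141593 * 0.006561 = 0.0206120 m^2
Stand BA = 462 * 0.0206120 = 9.52274 ≈ 9.52 m^2/ha

9.52 m^2/ha


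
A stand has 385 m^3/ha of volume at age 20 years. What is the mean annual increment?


MAI = 385 / 20 = 19.25 m^3/ha/yr

19.25 m^3/ha/yr


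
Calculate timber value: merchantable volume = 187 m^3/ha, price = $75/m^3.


Value = 187 * 75 = $14025/ha

$14025/ha


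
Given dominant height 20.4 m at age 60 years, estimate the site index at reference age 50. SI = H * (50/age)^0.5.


50/60 = 0.833333
(0.833333)^0.5 = 0.912871
SI = 20.4 * 0.912871 = 18.6226 ≈ 18.6 m

18.6 m


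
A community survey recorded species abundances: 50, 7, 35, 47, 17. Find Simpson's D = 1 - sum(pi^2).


Total N = 50 + 7 + 35 + 47 + 17 = 156
Per-species terms:
  p = 50/156 = 0.320513; p^2 = 0.320513^2 = 0.102729
  p = 7/156 = 0.044872; p^2 = 0.044872^2 = 0.002013
  p = 35/156 = 0.224359; p^2 = 0.224359^2 = 0.050337
  p = 47/156 = 0.301282; p^2 = 0.301282^2 = 0.090771
  p = 17/156 = 0.108974; p^2 = 0.108974^2 = 0.011875
sum(p^2) = 0.102729 + 0.002013 + 0.050337 + 0.090771 + 0.011875 = 0.257725
D = 1 - 0.257725 = 0.742275 ≈ 0.7423

0.7423


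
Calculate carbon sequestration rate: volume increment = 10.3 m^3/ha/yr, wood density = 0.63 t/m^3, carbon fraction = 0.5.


C = 10.3 * 0.63 * 0.5 = 3.2445 ≈ 3.24 t C/ha/yr

3.24 t C/ha/yr


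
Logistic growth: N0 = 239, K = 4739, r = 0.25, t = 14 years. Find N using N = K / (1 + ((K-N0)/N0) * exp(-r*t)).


(K - N0)/N0 = (4739 - 239)/239 = 4500/239 = 18.8285
r*t = 0.25 * 14 = 3.5; exp(-3.5) = 0.0301974
18.8285 * 0.0301974 = 0.568572
1 + 0.568572 = 1.56857
N = 4739 / 1.56857 = 3021.22 ≈ 3021

3021


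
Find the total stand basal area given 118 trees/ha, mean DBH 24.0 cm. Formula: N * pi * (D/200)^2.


(D/200)^2 = (24.0/200)^2 = 0.12^2 = 0.0144
Individual BA = 3.141593 * 0.0144 = 0.0452389 m^2
Stand BA = 118 * 0.0452389 = 5.33819 ≈ 5.34 m^2/ha

5.34 m^2/ha


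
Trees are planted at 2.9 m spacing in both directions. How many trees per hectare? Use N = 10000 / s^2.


N = 10000 / 2.9^2 = 10000 / 8.41 = 1189.06 ≈ 1189 trees/ha

1189 trees/ha


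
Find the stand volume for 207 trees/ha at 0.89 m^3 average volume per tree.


V_stand = 207 * 0.89 = 184.23 ≈ 184.2 m^3/ha

184.2 m^3/ha


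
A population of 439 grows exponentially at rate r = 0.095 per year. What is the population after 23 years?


r*t = 0.095 * 23 = 2.185
exp(2.185) = 8.89065
N = 439 * 8.89065 = 3903.00 ≈ 3903

3903


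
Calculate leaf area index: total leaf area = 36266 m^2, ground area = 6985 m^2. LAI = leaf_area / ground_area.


LAI = 36266 / 6985 = 5.1920 ≈ 5.19

5.19


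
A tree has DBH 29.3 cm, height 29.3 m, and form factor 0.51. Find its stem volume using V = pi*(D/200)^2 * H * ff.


(D/200)^2 = (29.3/200)^2 = 0.1465^2 = 0.02146225
BA = 3.141593 * 0.02146225 = 0.0674257 m^2
V = 0.0674257 * 29.3 * 0.51 = 1.00754 ≈ 1.008 m^3

1.008 m^3


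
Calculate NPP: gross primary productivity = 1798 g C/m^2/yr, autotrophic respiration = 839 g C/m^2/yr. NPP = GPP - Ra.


NPP = GPP - Ra = 1798 - 839 = 959 g C/m^2/yr

959 g C/m^2/yr


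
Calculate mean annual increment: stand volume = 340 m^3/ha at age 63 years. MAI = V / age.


MAI = 340 / 63 = 5.3968 ≈ 5.40 m^3/ha/yr

5.40 m^3/ha/yr


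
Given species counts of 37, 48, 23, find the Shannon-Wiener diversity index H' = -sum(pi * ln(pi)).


Total N = 37 + 48 + 23 = 108
Per-species terms:
  p = 37/108 = 0.342593; ln(p) = -1.071212; p*ln(p) = 0.342593 * (-1.071212) = -0.366990
  p = 48/108 = 0.444444; ln(p) = -0.810931; p*ln(p) = 0.444444 * (-0.810931) = -0.360413
  p = 23/108 = 0.212963; ln(p) = -1.546637; p*ln(p) = 0.212963 * (-1.546637) = -0.329376
sum(p*ln(p)) = (-0.366990) + (-0.360413) + (-0.329376) = -1.056779
H' = -(-1.056779) = 1.056779 ≈ 1.0568

1.0568


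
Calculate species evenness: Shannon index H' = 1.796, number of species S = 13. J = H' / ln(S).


ln(13) = 2.56495
J = H' / ln(S) = 1.796 / 2.56495 = 0.700209 ≈ 0.7002

0.7002


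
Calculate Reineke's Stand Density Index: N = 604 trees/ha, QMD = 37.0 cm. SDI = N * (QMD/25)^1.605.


QMD/25 = 37.0/25 = 1.48
(1.48)^1.605 = exp(1.605 * ln(1.48)) = exp(1.605 * 0.392042) = exp(0.629227) = 1.87616
SDI = 604 * 1.87616 = 1133.20 ≈ 1133

1133


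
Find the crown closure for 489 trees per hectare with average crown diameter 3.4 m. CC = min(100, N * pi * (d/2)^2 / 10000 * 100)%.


(d/2)^2 = (3.4/2)^2 = 1.7^2 = 2.89
Crown area = 3.141593 * 2.89 = 9.07920 m^2
N * area / 10000 * 100 = 489 * 9.07920 / 10000 * 100 = 44.3973
CC = min(100, 44.3973) = 44.3973 ≈ 44.4%

44.4%


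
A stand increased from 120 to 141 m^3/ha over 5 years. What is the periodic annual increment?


PAI = (V2 - V1) / period = (141 - 120) / 5 = 21 / 5 = 4.20 m^3/ha/yr

4.20 m^3/ha/yr


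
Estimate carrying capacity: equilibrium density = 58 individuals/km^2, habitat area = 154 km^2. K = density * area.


K = 58 * 154 = 8932 individuals

8932 individuals


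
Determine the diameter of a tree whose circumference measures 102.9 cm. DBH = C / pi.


DBH = C / pi = 102.9 / 3.141593 = 32.7541 ≈ 32.75 cm

32.75 cm


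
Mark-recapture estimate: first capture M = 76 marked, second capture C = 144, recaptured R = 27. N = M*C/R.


N = M * C / R = 76 * 144 / 27 = 10944 / 27 = 405.33 ≈ 405

405 individuals


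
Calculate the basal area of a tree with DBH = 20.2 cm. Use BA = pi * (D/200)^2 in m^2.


D/200 = 20.2/200 = 0.101 m
(D/200)^2 = 0.101^2 = 0.010201
BA = 3.141593 * 0.010201 = 0.0320474 ≈ 0.0320 m^2

0.0320 m^2


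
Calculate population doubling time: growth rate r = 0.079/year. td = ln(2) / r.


td = ln(2) / 0.079 = 0.693147 / 0.079 = 8.77401 ≈ 8.8 years

8.8 years


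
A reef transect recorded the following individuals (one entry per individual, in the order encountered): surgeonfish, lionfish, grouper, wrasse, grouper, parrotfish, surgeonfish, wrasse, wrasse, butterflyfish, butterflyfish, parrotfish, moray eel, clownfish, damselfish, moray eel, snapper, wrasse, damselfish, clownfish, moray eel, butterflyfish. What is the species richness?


Total individuals logged = 22
Distinct species (count of individuals): surgeonfish (2), lionfish (1), grouper (2), wrasse (4), parrotfish (2), butterflyfish (3), moray eel (3), clownfish (2), damselfish (2), snapper (1)
Species richness = number of distinct species = 10

10


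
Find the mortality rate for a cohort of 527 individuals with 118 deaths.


Mortality rate = 118 / 527 = 0.223909 ≈ 0.2239

0.2239


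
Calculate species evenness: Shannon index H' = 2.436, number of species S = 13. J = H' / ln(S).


ln(13) = 2.56495
J = H' / ln(S) = 2.436 / 2.56495 = 0.949726 ≈ 0.9497

0.9497


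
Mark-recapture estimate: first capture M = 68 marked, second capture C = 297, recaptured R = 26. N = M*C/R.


N = M * C / R = 68 * 297 / 26 = 20196 / 26 = 776.77 ≈ 777

777 individuals


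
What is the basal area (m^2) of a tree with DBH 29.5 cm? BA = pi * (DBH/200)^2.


D/200 = 29.5/200 = 0.1475 m
(D/200)^2 = 0.1475^2 = 0.02175625
BA = 3.141593 * 0.02175625 = 0.0683493 ≈ 0.0683 m^2

0.0683 m^2


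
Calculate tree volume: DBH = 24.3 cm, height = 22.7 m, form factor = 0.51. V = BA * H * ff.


(D/200)^2 = (24.3/200)^2 = 0.1215^2 = 0.01476225
BA = 3.141593 * 0.01476225 = 0.0463770 m^2
V = 0.0463770 * 22.7 * 0.51 = 0.536907 ≈ 0.537 m^3

0.537 m^3


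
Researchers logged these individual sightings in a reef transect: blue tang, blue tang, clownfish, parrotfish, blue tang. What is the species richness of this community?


Total individuals logged = 5
Distinct species (count of individuals): blue tang (3), clownfish (1), parrotfish (1)
Species richness = number of distinct species = 3

3


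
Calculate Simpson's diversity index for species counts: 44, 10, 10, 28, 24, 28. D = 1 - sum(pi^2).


Total N = 44 + 10 + 10 + 28 + 24 + 28 = 144
Per-species terms:
  p = 44/144 = 0.305556; p^2 = 0.305556^2 = 0.093364
  p = 10/144 = 0.069444; p^2 = 0.069444^2 = 0.004822
  p = 10/144 = 0.069444; p^2 = 0.069444^2 = 0.004822
  p = 28/144 = 0.194444; p^2 = 0.194444^2 = 0.037808
  p = 24/144 = 0.166667; p^2 = 0.166667^2 = 0.027778
  p = 28/144 = 0.194444; p^2 = 0.194444^2 = 0.037808
sum(p^2) = 0.093364 + 0.004822 + 0.004822 + 0.037808 + 0.027778 + 0.037808 = 0.206402
D = 1 - 0.206402 = 0.793598 ≈ 0.7936

0.7936


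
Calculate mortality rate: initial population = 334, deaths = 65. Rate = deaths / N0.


Mortality rate = 65 / 334 = 0.194611 ≈ 0.1946

0.1946


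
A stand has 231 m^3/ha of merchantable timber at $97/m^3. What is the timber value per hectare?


Value = 231 * 97 = $22407/ha

$22407/ha


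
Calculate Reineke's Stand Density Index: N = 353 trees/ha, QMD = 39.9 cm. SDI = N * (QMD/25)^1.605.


QMD/25 = 39.9/25 = 1.596
(1.596)^1.605 = exp(1.605 * ln(1.596)) = exp(1.605 * 0.467500) = exp(0.750338) = 2.11772
SDI = 353 * 2.11772 = 747.555 ≈ 748

748


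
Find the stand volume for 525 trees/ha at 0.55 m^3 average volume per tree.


V_stand = 525 * 0.55 = 288.75 ≈ 288.8 m^3/ha

288.8 m^3/ha


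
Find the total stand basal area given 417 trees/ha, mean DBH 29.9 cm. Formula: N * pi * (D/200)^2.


(D/200)^2 = (29.9/200)^2 = 0.1495^2 = 0.02235025
Individual BA = 3.141593 * 0.02235025 = 0.0702154 m^2
Stand BA = 417 * 0.0702154 = 29.2798 ≈ 29.28 m^2/ha

29.28 m^2/ha


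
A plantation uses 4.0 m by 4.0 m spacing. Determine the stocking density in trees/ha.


N = 10000 / 4.0^2 = 10000 / 16 = 625.000 ≈ 625 trees/ha

625 trees/ha


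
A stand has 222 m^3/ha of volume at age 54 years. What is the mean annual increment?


MAI = 222 / 54 = 4.1111 ≈ 4.11 m^3/ha/yr

4.11 m^3/ha/yr


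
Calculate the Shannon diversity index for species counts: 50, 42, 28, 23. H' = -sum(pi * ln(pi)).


Total N = 50 + 42 + 28 + 23 = 143
Per-species terms:
  p = 50/143 = 0.349650; ln(p) = -1.050823; p*ln(p) = 0.349650 * (-1.050823) = -0.367420
  p = 42/143 = 0.293706; ln(p) = -1.225176; p*ln(p) = 0.293706 * (-1.225176) = -0.359842
  p = 28/143 = 0.195804; ln(p) = -1.630641; p*ln(p) = 0.195804 * (-1.630641) = -0.319286
  p = 23/143 = 0.160839; ln(p) = -1.827351; p*ln(p) = 0.160839 * (-1.827351) = -0.293909
sum(p*ln(p)) = (-0.367420) + (-0.359842) + (-0.319286) + (-0.293909) = -1.340457
H' = -(-1.340457) = 1.340457 ≈ 1.3405

1.3405


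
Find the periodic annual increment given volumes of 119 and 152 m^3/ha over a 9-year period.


PAI = (V2 - V1) / period = (152 - 119) / 9 = 33 / 9 = 3.6667 ≈ 3.67 m^3/ha/yr

3.67 m^3/ha/yr


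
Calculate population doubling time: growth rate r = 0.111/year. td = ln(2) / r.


td = ln(2) / 0.111 = 0.693147 / 0.111 = 6.24457 ≈ 6.2 years

6.2 years


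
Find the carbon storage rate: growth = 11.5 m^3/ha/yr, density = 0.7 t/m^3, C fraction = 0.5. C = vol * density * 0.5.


C = 11.5 * 0.7 * 0.5 = 4.025 ≈ 4.03 t C/ha/yr

4.03 t C/ha/yr


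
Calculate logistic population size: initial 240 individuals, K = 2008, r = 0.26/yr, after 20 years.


(K - N0)/N0 = (2008 - 240)/240 = 1768/240 = 7.36667
r*t = 0.26 * 20 = 5.2; exp(-5.2) = 0.00551656
7.36667 * 0.00551656 = 0.0406387
1 + 0.0406387 = 1.04064
N = 2008 / 1.04064 = 1929.58 ≈ 1930

1930


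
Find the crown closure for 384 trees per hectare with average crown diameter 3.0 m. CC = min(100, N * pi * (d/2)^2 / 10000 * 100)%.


(d/2)^2 = (3.0/2)^2 = 1.5^2 = 2.25
Crown area = 3.141593 * 2.25 = 7.06858 m^2
N * area / 10000 * 100 = 384 * 7.06858 / 10000 * 100 = 27.1433
CC = min(100, 27.1433) = 27.1433 ≈ 27.1%

27.1%


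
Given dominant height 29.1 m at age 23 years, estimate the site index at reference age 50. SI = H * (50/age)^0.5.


50/23 = 2.17391
(2.17391)^0.5 = 1.47442
SI = 29.1 * 1.47442 = 42.9056 ≈ 42.9 m

42.9 m


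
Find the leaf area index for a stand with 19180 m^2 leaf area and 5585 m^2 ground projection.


LAI = 19180 / 5585 = 3.4342 ≈ 3.43

3.43


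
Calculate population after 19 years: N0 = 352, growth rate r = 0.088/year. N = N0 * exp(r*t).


r*t = 0.088 * 19 = 1.672
exp(1.672) = 5.32280
N = 352 * 5.32280 = 1873.63 ≈ 1874

1874


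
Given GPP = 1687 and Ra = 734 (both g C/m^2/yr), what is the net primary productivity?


NPP = GPP - Ra = 1687 - 734 = 953 g C/m^2/yr

953 g C/m^2/yr


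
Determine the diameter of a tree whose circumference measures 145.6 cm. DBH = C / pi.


DBH = C / pi = 145.6 / 3.141593 = 46.3459 ≈ 46.35 cm

46.35 cm


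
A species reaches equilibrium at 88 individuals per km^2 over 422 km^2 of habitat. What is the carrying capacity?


K = 88 * 422 = 37136 individuals

37136 individuals


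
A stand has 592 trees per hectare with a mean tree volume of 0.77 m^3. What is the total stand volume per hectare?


V_stand = 592 * 0.77 = 455.84 ≈ 455.8 m^3/ha

455.8 m^3/ha


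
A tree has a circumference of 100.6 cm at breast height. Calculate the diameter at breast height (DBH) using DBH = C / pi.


DBH = C / pi = 100.6 / 3.141593 = 32.0220 ≈ 32.02 cm

32.02 cm


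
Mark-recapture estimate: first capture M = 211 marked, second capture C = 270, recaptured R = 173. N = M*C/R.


N = M * C / R = 211 * 270 / 173 = 56970 / 173 = 329.31 ≈ 329

329 individuals


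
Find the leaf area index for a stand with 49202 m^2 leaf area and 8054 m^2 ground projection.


LAI = 49202 / 8054 = 6.1090 ≈ 6.11

6.11


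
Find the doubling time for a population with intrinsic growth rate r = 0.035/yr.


td = ln(2) / 0.035 = 0.693147 / 0.035 = 19.8042 ≈ 19.8 years

19.8 years


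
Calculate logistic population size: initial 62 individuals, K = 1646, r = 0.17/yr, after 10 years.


(K - N0)/N0 = (1646 - 62)/62 = 1584/62 = 25.5484
r*t = 0.17 * 10 = 1.7; exp(-1.7) = 0.182684
25.5484 * 0.182684 = 4.66728
1 + 4.66728 = 5.66728
N = 1646 / 5.66728 = 290.439 ≈ 290

290


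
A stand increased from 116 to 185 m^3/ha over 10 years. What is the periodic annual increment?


PAI = (V2 - V1) / period = (185 - 116) / 10 = 69 / 10 = 6.90 m^3/ha/yr

6.90 m^3/ha/yr


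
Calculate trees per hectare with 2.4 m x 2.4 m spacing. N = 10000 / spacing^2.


N = 10000 / 2.4^2 = 10000 / 5.76 = 1736.11 ≈ 1736 trees/ha

1736 trees/ha


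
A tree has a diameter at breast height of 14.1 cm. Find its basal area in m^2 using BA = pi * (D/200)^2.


D/200 = 14.1/200 = 0.0705 m
(D/200)^2 = 0.0705^2 = 0.00497025
BA = 3.141593 * 0.00497025 = 0.0156145 ≈ 0.0156 m^2

0.0156 m^2


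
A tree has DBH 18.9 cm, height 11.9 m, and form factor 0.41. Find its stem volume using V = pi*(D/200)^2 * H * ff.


(D/200)^2 = (18.9/200)^2 = 0.0945^2 = 0.00893025
BA = 3.141593 * 0.00893025 = 0.0280552 m^2
V = 0.0280552 * 11.9 * 0.41 = 0.136881 ≈ 0.137 m^3

0.137 m^3


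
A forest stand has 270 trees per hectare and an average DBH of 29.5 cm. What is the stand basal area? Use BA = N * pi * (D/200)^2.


(D/200)^2 = (29.5/200)^2 = 0.1475^2 = 0.02175625
Individual BA = 3.141593 * 0.02175625 = 0.0683493 m^2
Stand BA = 270 * 0.0683493 = 18.4543 ≈ 18.45 m^2/ha

18.45 m^2/ha


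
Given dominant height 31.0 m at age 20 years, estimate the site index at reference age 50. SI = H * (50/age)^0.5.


50/20 = 2.50000
(2.50000)^0.5 = 1.58114
SI = 31.0 * 1.58114 = 49.0153 ≈ 49.0 m

49.0 m


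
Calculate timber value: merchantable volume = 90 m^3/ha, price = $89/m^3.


Value = 90 * 89 = $8010/ha

$8010/ha


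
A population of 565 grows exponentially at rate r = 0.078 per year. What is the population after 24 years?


r*t = 0.078 * 24 = 1.872
exp(1.872) = 6.50129
N = 565 * 6.50129 = 3673.23 ≈ 3673

3673


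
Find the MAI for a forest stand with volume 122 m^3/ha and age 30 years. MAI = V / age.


MAI = 122 / 30 = 4.0667 ≈ 4.07 m^3/ha/yr

4.07 m^3/ha/yr


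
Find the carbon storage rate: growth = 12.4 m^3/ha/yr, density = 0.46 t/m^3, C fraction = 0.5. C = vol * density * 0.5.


C = 12.4 * 0.46 * 0.5 = 2.852 ≈ 2.85 t C/ha/yr

2.85 t C/ha/yr


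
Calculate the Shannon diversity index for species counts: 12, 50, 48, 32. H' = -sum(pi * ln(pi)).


Total N = 12 + 50 + 48 + 32 = 142
Per-species terms:
  p = 12/142 = 0.084507; ln(p) = -2.470921; p*ln(p) = 0.084507 * (-2.470921) = -0.208810
  p = 50/142 = 0.352113; ln(p) = -1.043803; p*ln(p) = 0.352113 * (-1.043803) = -0.367537
  p = 48/142 = 0.338028; ln(p) = -1.084627; p*ln(p) = 0.338028 * (-1.084627) = -0.366634
  p = 32/142 = 0.225352; ln(p) = -1.490092; p*ln(p) = 0.225352 * (-1.490092) = -0.335795
sum(p*ln(p)) = (-0.208810) + (-0.367537) + (-0.366634) + (-0.335795) = -1.278776
H' = -(-1.278776) = 1.278776 ≈ 1.2788

1.2788


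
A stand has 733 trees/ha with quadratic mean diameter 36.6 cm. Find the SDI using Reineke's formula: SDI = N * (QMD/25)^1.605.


QMD/25 = 36.6/25 = 1.464
(1.464)^1.605 = exp(1.605 * ln(1.464)) = exp(1.605 * 0.381172) = exp(0.611781) = 1.84371
SDI = 733 * 1.84371 = 1351.44 ≈ 1351

1351


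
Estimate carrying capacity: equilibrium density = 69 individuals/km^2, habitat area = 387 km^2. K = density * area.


K = 69 * 387 = 26703 individuals

26703 individuals


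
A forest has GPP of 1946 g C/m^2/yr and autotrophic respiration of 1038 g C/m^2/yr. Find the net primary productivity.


NPP = GPP - Ra = 1946 - 1038 = 908 g C/m^2/yr

908 g C/m^2/yr


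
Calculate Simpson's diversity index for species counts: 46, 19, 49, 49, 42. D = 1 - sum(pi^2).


Total N = 46 + 19 + 49 + 49 + 42 = 205
Per-species terms:
  p = 46/205 = 0.224390; p^2 = 0.224390^2 = 0.050351
  p = 19/205 = 0.092683; p^2 = 0.092683^2 = 0.008590
  p = 49/205 = 0.239024; p^2 = 0.239024^2 = 0.057132
  p = 49/205 = 0.239024; p^2 = 0.239024^2 = 0.057132
  p = 42/205 = 0.204878; p^2 = 0.204878^2 = 0.041975
sum(p^2) = 0.050351 + 0.008590 + 0.057132 + 0.057132 + 0.041975 = 0.215180
D = 1 - 0.215180 = 0.784820 ≈ 0.7848

0.7848


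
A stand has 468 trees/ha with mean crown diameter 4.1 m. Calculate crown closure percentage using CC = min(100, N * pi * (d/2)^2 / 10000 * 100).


(d/2)^2 = (4.1/2)^2 = 2.05^2 = 4.2025
Crown area = 3.141593 * 4.2025 = 13.2025 m^2
N * area / 10000 * 100 = 468 * 13.2025 / 10000 * 100 = 61.7877
CC = min(100, 61.7877) = 61.7877 ≈ 61.8%

61.8%


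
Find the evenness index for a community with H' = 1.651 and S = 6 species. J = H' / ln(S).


ln(6) = 1.79176
J = H' / ln(S) = 1.651 / 1.79176 = 0.921440 ≈ 0.9214

0.9214


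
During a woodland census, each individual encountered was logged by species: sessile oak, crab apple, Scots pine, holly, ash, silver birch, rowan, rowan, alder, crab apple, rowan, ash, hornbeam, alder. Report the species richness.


Total individuals logged = 14
Distinct species (count of individuals): sessile oak (1), crab apple (2), Scots pine (1), holly (1), ash (2), silver birch (1), rowan (3), alder (2), hornbeam (1)
Species richness = number of distinct species = 9

9


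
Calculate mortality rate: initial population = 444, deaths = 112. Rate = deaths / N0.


Mortality rate = 112 / 444 = 0.252252 ≈ 0.2523

0.2523


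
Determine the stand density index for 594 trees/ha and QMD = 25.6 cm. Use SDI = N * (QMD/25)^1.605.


QMD/25 = 25.6/25 = 1.024
(1.024)^1.605 = exp(1.605 * ln(1.024)) = exp(1.605 * 0.0237165) = exp(0.0380650) = 1.03880
SDI = 594 * 1.03880 = 617.047 ≈ 617

617


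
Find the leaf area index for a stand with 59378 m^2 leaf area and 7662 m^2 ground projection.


LAI = 59378 / 7662 = 7.7497 ≈ 7.75

7.75


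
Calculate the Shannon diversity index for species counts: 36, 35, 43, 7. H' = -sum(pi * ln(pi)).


Total N = 36 + 35 + 43 + 7 = 121
Per-species terms:
  p = 36/121 = 0.297521; ln(p) = -1.212270; p*ln(p) = 0.297521 * (-1.212270) = -0.360676
  p = 35/121 = 0.289256; ln(p) = -1.240443; p*ln(p) = 0.289256 * (-1.240443) = -0.358806
  p = 43/121 = 0.355372; ln(p) = -1.034590; p*ln(p) = 0.355372 * (-1.034590) = -0.367664
  p = 7/121 = 0.057851; ln(p) = -2.849885; p*ln(p) = 0.057851 * (-2.849885) = -0.164869
sum(p*ln(p)) = (-0.360676) + (-0.358806) + (-0.367664) + (-0.164869) = -1.252015
H' = -(-1.252015) = 1.252015 ≈ 1.2520

1.2520


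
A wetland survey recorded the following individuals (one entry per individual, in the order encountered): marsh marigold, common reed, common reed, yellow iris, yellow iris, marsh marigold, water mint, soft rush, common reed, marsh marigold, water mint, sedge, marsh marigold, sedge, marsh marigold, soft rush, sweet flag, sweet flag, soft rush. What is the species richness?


Total individuals logged = 19
Distinct species (count of individuals): marsh marigold (5), common reed (3), yellow iris (2), water mint (2), soft rush (3), sedge (2), sweet flag (2)
Species richness = number of distinct species = 7

7


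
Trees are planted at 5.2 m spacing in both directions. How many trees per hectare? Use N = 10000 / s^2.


N = 10000 / 5.2^2 = 10000 / 27.04 = 369.822 ≈ 370 trees/ha

370 trees/ha


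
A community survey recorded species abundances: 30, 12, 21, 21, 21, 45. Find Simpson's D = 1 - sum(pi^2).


Total N = 30 + 12 + 21 + 21 + 21 + 45 = 150
Per-species terms:
  p = 30/150 = 0.200000; p^2 = 0.200000^2 = 0.040000
  p = 12/150 = 0.080000; p^2 = 0.080000^2 = 0.006400
  p = 21/150 = 0.140000; p^2 = 0.140000^2 = 0.019600
  p = 21/150 = 0.140000; p^2 = 0.140000^2 = 0.019600
  p = 21/150 = 0.140000; p^2 = 0.140000^2 = 0.019600
  p = 45/150 = 0.300000; p^2 = 0.300000^2 = 0.090000
sum(p^2) = 0.040000 + 0.006400 + 0.019600 + 0.019600 + 0.019600 + 0.090000 = 0.195200
D = 1 - 0.195200 = 0.804800 ≈ 0.8048

0.8048


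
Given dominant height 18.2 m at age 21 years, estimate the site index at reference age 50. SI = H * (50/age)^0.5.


50/21 = 2.38095
(2.38095)^0.5 = 1.54303
SI = 18.2 * 1.54303 = 28.0831 ≈ 28.1 m

28.1 m


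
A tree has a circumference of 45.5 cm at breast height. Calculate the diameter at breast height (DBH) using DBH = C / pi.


DBH = C / pi = 45.5 / 3.141593 = 14.4831 ≈ 14.48 cm

14.48 cm


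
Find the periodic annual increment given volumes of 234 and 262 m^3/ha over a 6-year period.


PAI = (V2 - V1) / period = (262 - 234) / 6 = 28 / 6 = 4.6667 ≈ 4.67 m^3/ha/yr

4.67 m^3/ha/yr


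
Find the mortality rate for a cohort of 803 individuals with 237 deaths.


Mortality rate = 237 / 803 = 0.295143 ≈ 0.2951

0.2951


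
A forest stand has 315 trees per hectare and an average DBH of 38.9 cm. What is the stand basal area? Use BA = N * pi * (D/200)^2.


(D/200)^2 = (38.9/200)^2 = 0.1945^2 = 0.03783025
Individual BA = 3.141593 * 0.03783025 = 0.118847 m^2
Stand BA = 315 * 0.118847 = 37.4368 ≈ 37.44 m^2/ha

37.44 m^2/ha


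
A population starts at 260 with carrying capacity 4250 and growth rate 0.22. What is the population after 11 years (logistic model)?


(K - N0)/N0 = (4250 - 260)/260 = 3990/260 = 15.3462
r*t = 0.22 * 11 = 2.42; exp(-2.42) = 0.0889216
15.3462 * 0.0889216 = 1.36461
1 + 1.36461 = 2.36461
N = 4250 / 2.36461 = 1797.34 ≈ 1797

1797


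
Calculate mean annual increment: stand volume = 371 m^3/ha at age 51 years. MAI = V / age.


MAI = 371 / 51 = 7.2745 ≈ 7.27 m^3/ha/yr

7.27 m^3/ha/yr


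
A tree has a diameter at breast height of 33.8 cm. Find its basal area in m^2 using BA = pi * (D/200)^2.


D/200 = 33.8/200 = 0.169 m
(D/200)^2 = 0.169^2 = 0.028561
BA = 3.141593 * 0.028561 = 0.0897270 ≈ 0.0897 m^2

0.0897 m^2


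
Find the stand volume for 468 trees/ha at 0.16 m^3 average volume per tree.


V_stand = 468 * 0.16 = 74.88 ≈ 74.9 m^3/ha

74.9 m^3/ha


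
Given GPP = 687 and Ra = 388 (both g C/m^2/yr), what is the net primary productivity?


NPP = GPP - Ra = 687 - 388 = 299 g C/m^2/yr

299 g C/m^2/yr


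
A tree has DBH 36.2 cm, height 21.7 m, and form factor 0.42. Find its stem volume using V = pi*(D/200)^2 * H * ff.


(D/200)^2 = (36.2/200)^2 = 0.181^2 = 0.032761
BA = 3.141593 * 0.032761 = 0.102922 m^2
V = 0.102922 * 21.7 * 0.42 = 0.938031 ≈ 0.938 m^3

0.938 m^3
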